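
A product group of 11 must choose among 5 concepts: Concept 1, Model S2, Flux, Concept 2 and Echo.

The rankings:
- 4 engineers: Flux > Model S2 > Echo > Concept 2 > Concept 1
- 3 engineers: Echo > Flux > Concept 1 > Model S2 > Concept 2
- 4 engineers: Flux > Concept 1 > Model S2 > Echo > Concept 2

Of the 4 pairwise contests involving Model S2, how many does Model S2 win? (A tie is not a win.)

2

Model S2 against each rival (11 engineers):
Model S2 vs Concept 1: Model S2 is ranked higher on 4 ballots, Concept 1 on 7. Concept 1 wins 7–4.
Model S2 vs Flux: 0 for Model S2, 11 for Flux — Flux by 11–0.
Model S2 vs Concept 2: 11 to 0, Model S2.
Model S2 vs Echo: Model S2 wins 8–3.
Model S2 beats Concept 2, Echo; loses to Concept 1, Flux — 2 pairwise wins.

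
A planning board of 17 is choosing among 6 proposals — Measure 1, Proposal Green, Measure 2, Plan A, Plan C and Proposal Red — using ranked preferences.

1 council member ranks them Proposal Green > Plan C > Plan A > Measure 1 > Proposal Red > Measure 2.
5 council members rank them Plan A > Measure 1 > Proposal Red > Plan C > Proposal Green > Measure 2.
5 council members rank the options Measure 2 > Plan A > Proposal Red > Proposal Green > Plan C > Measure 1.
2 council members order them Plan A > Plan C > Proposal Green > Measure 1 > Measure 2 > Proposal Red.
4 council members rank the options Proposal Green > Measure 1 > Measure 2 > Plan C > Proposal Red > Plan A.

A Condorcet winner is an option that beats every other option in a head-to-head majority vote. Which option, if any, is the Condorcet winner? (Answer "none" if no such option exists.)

Pairwise majorities:
Measure 1 vs Proposal Green: 5 for Measure 1, 12 for Proposal Green — Proposal Green by 12–5.
Measure 1 vs Measure 2: Measure 1 is ranked higher on 1+5+2+4 = 12 ballots, Measure 2 on 5. Measure 1 wins 12–5.
Measure 1 vs Plan A: Measure 1 preferred on 4 ballots; Plan A wins 13–4.
Measure 1 vs Plan C: Measure 1 is ranked higher on 5+4 = 9 ballots, Plan C on 8. Measure 1 wins 9–8.
Measure 1 vs Proposal Red: 12 to 5, Measure 1.
Proposal Green vs Measure 2: Proposal Green preferred on 1+5+2+4 = 12 ballots; Proposal Green wins 12–5.
Proposal Green vs Plan A: Proposal Green is ranked higher on 1+4 = 5 ballots, Plan A on 12. Plan A wins 12–5.
Proposal Green vs Plan C: Proposal Green is ranked higher on 1+5+4 = 10 ballots, Plan C on 7. Proposal Green wins 10–7.
Proposal Green vs Proposal Red: 1+2+4 = 7 for Proposal Green, 10 for Proposal Red — Proposal Red by 10–7.
Measure 2 vs Plan A: 9 to 8, Measure 2.
Measure 2 vs Plan C: Measure 2 preferred on 5+4 = 9 ballots; Measure 2 wins 9–8.
Measure 2 vs Proposal Red: Measure 2 is ranked higher on 5+2+4 = 11 ballots, Proposal Red on 6. Measure 2 wins 11–6.
Plan A vs Plan C: Plan A preferred on 5+5+2 = 12 ballots; Plan A wins 12–5.
Plan A vs Proposal Red: 13 to 4, Plan A.
Plan C vs Proposal Red: Plan C preferred on 1+2+4 = 7 ballots; Proposal Red wins 10–7.
No option is unbeaten: Measure 1 loses to Proposal Green; Proposal Green loses to Plan A; Measure 2 loses to Measure 1; Plan A loses to Measure 2; Plan C loses to Measure 1; Proposal Red loses to Measure 1. In particular Measure 1 → Measure 2 → Plan A → Measure 1 is a majority cycle — no Condorcet winner exists.

none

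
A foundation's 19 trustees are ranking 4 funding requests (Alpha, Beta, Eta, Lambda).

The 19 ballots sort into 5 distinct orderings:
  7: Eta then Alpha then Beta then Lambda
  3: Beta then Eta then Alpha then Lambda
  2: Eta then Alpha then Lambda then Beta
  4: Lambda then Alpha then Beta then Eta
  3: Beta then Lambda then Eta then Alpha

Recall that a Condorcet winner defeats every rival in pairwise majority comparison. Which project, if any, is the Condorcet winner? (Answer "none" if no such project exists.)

Check each pair by majority over 19 ballots:
Alpha vs Beta: Alpha wins 13–6.
Alpha vs Eta: Eta, 15–4.
Alpha vs Lambda: Alpha wins 12–7.
Beta–Eta: Beta 10–9.
Beta–Lambda: Beta 13–6.
Eta vs Lambda: Eta wins 12–7.
Each project drops at least one matchup (Alpha loses to Eta; Beta loses to Alpha; Eta loses to Beta; Lambda loses to Alpha); the cycle Alpha → Beta → Eta → Alpha rules out a Condorcet winner.

none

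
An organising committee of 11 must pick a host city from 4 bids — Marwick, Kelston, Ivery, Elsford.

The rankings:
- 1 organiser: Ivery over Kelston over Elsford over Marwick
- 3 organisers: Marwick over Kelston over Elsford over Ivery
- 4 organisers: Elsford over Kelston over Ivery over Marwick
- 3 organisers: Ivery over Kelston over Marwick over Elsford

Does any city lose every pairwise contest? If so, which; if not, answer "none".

none

Pairwise majorities:
Marwick vs Kelston: Kelston wins 8–3.
Marwick vs Ivery: Ivery, 8–3.
Marwick vs Elsford: Marwick wins 6–5.
Kelston vs Ivery: Kelston preferred on 3+4 = 7 ballots; Kelston wins 7–4.
Kelston vs Elsford: Kelston preferred on 1+3+3 = 7 ballots; Kelston wins 7–4.
Ivery–Elsford: Elsford 7–4.
Every city wins at least one matchup (Marwick beats Elsford; Kelston beats Marwick; Ivery beats Marwick; Elsford beats Ivery), so there is no Condorcet loser.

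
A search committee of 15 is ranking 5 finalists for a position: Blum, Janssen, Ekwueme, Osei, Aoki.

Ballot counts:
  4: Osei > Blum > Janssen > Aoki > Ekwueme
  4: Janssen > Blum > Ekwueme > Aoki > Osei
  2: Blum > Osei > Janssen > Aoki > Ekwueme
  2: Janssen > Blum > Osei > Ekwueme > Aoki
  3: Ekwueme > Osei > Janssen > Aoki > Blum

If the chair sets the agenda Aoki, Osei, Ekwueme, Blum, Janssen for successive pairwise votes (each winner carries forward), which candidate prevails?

Round 1: Aoki vs Osei — 4–11, Osei advances.
Round 2: Osei vs Ekwueme — 8–7, Osei advances.
Round 3: Osei vs Blum — 7–8, Blum advances.
Round 4: Blum vs Janssen — 6–9, Janssen advances.
The agenda winner is Janssen.

Janssen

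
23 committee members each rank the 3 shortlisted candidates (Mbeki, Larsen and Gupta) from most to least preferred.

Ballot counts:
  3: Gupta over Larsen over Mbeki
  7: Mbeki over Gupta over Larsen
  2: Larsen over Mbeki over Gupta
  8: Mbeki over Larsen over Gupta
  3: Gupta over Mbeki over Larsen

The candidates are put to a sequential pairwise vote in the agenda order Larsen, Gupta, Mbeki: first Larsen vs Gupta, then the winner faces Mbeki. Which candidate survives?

Round 1: Larsen vs Gupta — 10–13, Gupta advances.
Round 2: Gupta vs Mbeki — 6–17, Mbeki advances.
Mbeki survives the agenda.

Mbeki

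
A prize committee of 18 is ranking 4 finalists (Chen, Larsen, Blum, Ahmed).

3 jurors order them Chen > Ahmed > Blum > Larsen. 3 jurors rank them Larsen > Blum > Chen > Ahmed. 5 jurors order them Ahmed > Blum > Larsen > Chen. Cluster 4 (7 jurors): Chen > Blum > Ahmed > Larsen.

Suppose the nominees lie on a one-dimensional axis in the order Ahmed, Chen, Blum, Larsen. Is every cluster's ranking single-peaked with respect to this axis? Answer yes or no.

Axis positions: Ahmed=1, Chen=2, Blum=3, Larsen=4.
Cluster 1 (peak Chen at position 2): ranking walks positions 2-1-3-4, expanding outward from the peak — single-peaked.
Cluster 2 (peak Larsen at position 4): ranking walks positions 4-3-2-1, expanding outward from the peak — single-peaked.
Cluster 3: ranking walks positions 1-3-4-2; Blum is ranked above Chen even though Chen lies between Blum and the peak Ahmed on the axis — preferences dip and rise again. Not single-peaked.
Cluster 4 (peak Chen at position 2): ranking walks positions 2-3-1-4, expanding outward from the peak — single-peaked.
Cluster 3 violates single-peakedness, so the profile is not single-peaked on this axis.

no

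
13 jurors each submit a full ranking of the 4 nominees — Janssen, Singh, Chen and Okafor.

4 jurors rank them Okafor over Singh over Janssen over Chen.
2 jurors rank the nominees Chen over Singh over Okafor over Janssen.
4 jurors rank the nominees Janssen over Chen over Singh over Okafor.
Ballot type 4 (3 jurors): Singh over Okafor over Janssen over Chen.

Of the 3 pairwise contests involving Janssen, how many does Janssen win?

1

Janssen against each rival (13 jurors):
Janssen vs Singh: Singh wins 9–4.
Janssen–Chen: Janssen 11–2.
Janssen vs Okafor: Janssen is ranked higher on 4 ballots, Okafor on 9. Okafor wins 9–4.
Janssen beats Chen; loses to Singh, Okafor — 1 pairwise win.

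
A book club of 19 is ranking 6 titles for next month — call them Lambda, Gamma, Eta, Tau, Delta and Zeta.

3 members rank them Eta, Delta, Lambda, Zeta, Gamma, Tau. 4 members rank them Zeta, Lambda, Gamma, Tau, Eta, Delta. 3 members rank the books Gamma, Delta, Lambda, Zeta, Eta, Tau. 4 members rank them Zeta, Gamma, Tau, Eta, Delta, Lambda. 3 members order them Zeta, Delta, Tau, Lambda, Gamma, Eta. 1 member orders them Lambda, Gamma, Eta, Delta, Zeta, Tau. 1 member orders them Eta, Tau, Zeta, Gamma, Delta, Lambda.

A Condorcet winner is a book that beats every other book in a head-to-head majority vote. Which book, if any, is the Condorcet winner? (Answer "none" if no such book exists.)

Head-to-head results (19 members):
Lambda vs Gamma: 11 to 8, Lambda.
Lambda vs Eta: 4+3+3+1 = 11 for Lambda, 8 for Eta — Lambda by 11–8.
Lambda vs Tau: Lambda, 11–8.
Lambda vs Delta: Delta, 14–5.
Lambda vs Zeta: 3+3+1 = 7 for Lambda, 12 for Zeta — Zeta by 12–7.
Gamma vs Eta: Gamma preferred on 4+3+4+3+1 = 15 ballots; Gamma wins 15–4.
Gamma–Tau: Gamma 15–4.
Gamma vs Delta: Gamma, 13–6.
Gamma vs Zeta: Zeta wins 15–4.
Eta vs Tau: Tau, 11–8.
Eta vs Delta: 13 to 6, Eta.
Eta vs Zeta: Zeta wins 14–5.
Tau vs Delta: Tau preferred on 4+4+1 = 9 ballots; Delta wins 10–9.
Tau vs Zeta: 1 to 18, Zeta.
Delta vs Zeta: Delta is ranked higher on 3+3+1 = 7 ballots, Zeta on 12. Zeta wins 12–7.
Zeta defeats every rival head-to-head and is the Condorcet winner.

Zeta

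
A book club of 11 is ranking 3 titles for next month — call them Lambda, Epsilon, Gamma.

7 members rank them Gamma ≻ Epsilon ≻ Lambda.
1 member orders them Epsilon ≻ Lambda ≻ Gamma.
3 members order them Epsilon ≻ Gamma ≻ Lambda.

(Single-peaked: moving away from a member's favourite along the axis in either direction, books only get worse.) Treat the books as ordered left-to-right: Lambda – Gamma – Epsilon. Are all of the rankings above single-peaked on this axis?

no

Axis positions: Lambda=1, Gamma=2, Epsilon=3.
Bloc 1 (peak Gamma at position 2): ranking walks positions 2-3-1, expanding outward from the peak — single-peaked.
Bloc 2: ranking walks positions 3-1-2; Lambda is ranked above Gamma even though Gamma lies between Lambda and the peak Epsilon on the axis — preferences dip and rise again. Not single-peaked.
Bloc 3 (peak Epsilon at position 3): ranking walks positions 3-2-1, expanding outward from the peak — single-peaked.
Bloc 2 violates single-peakedness, so the profile is not single-peaked on this axis.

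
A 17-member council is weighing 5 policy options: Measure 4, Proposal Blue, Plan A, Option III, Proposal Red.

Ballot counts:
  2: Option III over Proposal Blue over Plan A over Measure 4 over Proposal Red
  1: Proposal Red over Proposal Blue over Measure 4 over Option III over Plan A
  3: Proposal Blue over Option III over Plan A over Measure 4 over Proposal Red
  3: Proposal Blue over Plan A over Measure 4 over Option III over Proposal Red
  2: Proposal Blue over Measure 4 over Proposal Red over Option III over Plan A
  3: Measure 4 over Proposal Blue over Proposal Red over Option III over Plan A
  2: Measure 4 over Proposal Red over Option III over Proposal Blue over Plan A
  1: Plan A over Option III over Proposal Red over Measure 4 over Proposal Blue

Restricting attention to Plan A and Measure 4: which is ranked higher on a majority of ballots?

Plan A

Ballots ranking Plan A above Measure 4: 2 + 3 + 3 + 1 = 9.
Ballots ranking Measure 4 above Plan A: 17 − 9 = 8.
Plan A wins the head-to-head 9–8.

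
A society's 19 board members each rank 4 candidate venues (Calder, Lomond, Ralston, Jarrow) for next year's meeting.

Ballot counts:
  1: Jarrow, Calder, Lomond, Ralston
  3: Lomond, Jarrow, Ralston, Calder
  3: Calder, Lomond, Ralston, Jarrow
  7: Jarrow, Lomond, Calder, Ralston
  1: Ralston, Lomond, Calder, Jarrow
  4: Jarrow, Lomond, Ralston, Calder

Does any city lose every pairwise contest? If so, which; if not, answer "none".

Head-to-head results (19 organisers):
Calder vs Lomond: Lomond, 15–4.
Calder–Ralston: Calder 11–8.
Calder vs Jarrow: 4 to 15, Jarrow.
Lomond vs Ralston: Lomond is ranked higher on 1+3+3+7+4 = 18 ballots, Ralston on 1. Lomond wins 18–1.
Lomond vs Jarrow: Lomond preferred on 3+3+1 = 7 ballots; Jarrow wins 12–7.
Ralston vs Jarrow: Jarrow, 15–4.
Only Ralston has no wins; Ralston is the Condorcet loser.

Ralston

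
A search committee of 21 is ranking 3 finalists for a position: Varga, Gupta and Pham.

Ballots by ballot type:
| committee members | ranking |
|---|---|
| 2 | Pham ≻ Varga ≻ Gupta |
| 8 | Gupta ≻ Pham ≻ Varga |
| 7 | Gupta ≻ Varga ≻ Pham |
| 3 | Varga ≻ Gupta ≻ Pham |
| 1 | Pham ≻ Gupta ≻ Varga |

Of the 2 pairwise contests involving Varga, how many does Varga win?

Varga against each rival (21 committee members):
Varga vs Gupta: Gupta, 16–5.
Varga vs Pham: Pham, 11–10.
Varga beats no one; loses to Gupta, Pham — 0 pairwise wins.

0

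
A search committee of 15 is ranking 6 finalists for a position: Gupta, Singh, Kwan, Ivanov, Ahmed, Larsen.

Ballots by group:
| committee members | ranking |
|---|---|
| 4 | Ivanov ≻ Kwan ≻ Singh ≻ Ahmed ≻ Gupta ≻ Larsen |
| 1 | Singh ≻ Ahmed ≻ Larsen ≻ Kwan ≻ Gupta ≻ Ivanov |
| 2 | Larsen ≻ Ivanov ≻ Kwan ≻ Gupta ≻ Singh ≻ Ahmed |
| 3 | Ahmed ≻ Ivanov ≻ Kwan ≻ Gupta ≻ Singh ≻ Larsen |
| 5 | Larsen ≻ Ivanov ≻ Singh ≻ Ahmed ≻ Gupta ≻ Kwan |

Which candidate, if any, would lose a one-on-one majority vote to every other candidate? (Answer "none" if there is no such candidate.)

Gupta

Pairwise majorities:
Gupta vs Singh: 5 to 10, Singh.
Gupta–Kwan: Kwan 10–5.
Gupta vs Ivanov: Ivanov wins 14–1.
Gupta–Ahmed: Ahmed 13–2.
Gupta–Larsen: Larsen 8–7.
Singh vs Kwan: Singh is ranked higher on 1+5 = 6 ballots, Kwan on 9. Kwan wins 9–6.
Singh vs Ivanov: 1 to 14, Ivanov.
Singh vs Ahmed: Singh wins 12–3.
Singh vs Larsen: 4+1+3 = 8 for Singh, 7 for Larsen — Singh by 8–7.
Kwan vs Ivanov: 1 for Kwan, 14 for Ivanov — Ivanov by 14–1.
Kwan–Ahmed: Ahmed 9–6.
Kwan vs Larsen: Kwan preferred on 4+3 = 7 ballots; Larsen wins 8–7.
Ivanov vs Ahmed: 11 to 4, Ivanov.
Ivanov vs Larsen: Ivanov is ranked higher on 4+3 = 7 ballots, Larsen on 8. Larsen wins 8–7.
Ahmed vs Larsen: Ahmed wins 8–7.
Only Gupta has no wins; Gupta is the Condorcet loser.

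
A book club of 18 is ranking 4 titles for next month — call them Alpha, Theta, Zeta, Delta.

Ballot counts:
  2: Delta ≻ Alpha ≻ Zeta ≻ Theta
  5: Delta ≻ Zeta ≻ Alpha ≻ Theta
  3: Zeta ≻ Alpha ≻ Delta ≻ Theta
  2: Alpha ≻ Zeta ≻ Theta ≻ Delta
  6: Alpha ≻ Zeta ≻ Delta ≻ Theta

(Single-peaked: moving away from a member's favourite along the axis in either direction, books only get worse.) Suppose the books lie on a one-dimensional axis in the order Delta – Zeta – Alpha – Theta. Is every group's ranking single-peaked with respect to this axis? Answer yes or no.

no

Axis positions: Delta=1, Zeta=2, Alpha=3, Theta=4.
Group 1: ranking walks positions 1-3-2-4; Alpha is ranked above Zeta even though Zeta lies between Alpha and the peak Delta on the axis — preferences dip and rise again. Not single-peaked.
Group 2 (peak Delta at position 1): ranking walks positions 1-2-3-4, expanding outward from the peak — single-peaked.
Group 3 (peak Zeta at position 2): ranking walks positions 2-3-1-4, expanding outward from the peak — single-peaked.
Group 4 (peak Alpha at position 3): ranking walks positions 3-2-4-1, expanding outward from the peak — single-peaked.
Group 5 (peak Alpha at position 3): ranking walks positions 3-2-1-4, expanding outward from the peak — single-peaked.
Group 1 violates single-peakedness, so the profile is not single-peaked on this axis.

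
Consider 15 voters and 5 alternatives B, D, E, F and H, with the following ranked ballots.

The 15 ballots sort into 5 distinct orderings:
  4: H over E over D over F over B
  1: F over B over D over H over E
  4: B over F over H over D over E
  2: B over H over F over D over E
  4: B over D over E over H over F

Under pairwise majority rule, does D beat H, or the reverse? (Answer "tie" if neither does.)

H

Ballots ranking D above H: 1 + 4 = 5.
Ballots ranking H above D: 15 − 5 = 10.
H wins the head-to-head 10–5.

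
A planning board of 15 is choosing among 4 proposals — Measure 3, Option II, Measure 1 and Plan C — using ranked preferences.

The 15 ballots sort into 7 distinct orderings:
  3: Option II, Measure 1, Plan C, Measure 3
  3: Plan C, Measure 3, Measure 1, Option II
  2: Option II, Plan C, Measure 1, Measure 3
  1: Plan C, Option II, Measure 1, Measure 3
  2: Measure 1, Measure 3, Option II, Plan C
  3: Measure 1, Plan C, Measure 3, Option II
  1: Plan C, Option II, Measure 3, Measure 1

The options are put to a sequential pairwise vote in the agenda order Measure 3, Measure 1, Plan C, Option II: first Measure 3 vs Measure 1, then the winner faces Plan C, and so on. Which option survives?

Round 1: Measure 3 vs Measure 1 — 4–11, Measure 1 advances.
Round 2: Measure 1 vs Plan C — 8–7, Measure 1 advances.
Round 3: Measure 1 vs Option II — 8–7, Measure 1 advances.
The agenda winner is Measure 1.

Measure 1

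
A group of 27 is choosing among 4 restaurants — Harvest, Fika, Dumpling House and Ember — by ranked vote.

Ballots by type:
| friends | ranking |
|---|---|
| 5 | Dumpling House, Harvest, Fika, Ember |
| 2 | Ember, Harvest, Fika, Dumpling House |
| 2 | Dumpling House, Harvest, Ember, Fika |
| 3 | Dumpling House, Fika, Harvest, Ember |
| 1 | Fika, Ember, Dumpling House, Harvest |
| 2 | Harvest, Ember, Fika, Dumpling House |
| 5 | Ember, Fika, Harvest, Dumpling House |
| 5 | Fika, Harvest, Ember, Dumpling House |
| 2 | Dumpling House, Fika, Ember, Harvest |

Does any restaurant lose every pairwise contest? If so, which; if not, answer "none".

Dumpling House

Pairwise majorities:
Harvest vs Fika: Harvest is ranked higher on 5+2+2+2 = 11 ballots, Fika on 16. Fika wins 16–11.
Harvest vs Dumpling House: Harvest preferred on 2+2+5+5 = 14 ballots; Harvest wins 14–13.
Harvest vs Ember: 5+2+3+2+5 = 17 for Harvest, 10 for Ember — Harvest by 17–10.
Fika vs Dumpling House: 15 to 12, Fika.
Fika–Ember: Fika 16–11.
Dumpling House vs Ember: 12 to 15, Ember.
Dumpling House is beaten in every head-to-head and is the Condorcet loser.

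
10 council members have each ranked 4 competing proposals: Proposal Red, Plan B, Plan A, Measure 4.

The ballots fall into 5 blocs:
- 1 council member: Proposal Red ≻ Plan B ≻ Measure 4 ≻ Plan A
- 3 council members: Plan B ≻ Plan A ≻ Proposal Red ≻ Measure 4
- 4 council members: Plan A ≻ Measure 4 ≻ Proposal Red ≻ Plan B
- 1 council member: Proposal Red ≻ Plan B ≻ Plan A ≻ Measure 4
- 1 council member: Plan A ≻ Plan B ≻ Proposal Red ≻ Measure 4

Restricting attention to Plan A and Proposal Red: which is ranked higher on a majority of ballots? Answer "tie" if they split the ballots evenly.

Plan A

Ballots ranking Plan A above Proposal Red: 3 + 4 + 1 = 8.
Ballots ranking Proposal Red above Plan A: 10 − 8 = 2.
Plan A wins the head-to-head 8–2.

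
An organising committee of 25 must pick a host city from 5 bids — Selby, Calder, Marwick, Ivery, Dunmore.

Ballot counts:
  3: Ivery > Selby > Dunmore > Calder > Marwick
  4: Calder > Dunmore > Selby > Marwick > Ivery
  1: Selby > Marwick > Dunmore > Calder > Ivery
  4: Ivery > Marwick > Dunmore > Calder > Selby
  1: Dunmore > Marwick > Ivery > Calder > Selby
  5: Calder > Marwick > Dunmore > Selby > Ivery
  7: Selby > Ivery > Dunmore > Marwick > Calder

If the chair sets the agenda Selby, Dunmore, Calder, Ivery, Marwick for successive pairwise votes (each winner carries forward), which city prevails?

Ivery

Round 1: Selby vs Dunmore — 11–14, Dunmore advances.
Round 2: Dunmore vs Calder — 16–9, Dunmore advances.
Round 3: Dunmore vs Ivery — 11–14, Ivery advances.
Round 4: Ivery vs Marwick — 14–11, Ivery advances.
Ivery survives the agenda.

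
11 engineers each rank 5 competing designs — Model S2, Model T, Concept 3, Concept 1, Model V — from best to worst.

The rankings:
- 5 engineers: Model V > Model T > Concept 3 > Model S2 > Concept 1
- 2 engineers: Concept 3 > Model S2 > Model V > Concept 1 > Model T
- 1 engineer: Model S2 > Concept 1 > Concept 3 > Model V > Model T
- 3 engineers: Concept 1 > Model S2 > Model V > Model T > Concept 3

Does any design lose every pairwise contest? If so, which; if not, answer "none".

Head-to-head results (11 engineers):
Model S2–Model T: Model S2 6–5.
Model S2 vs Concept 3: Concept 3, 7–4.
Model S2 vs Concept 1: Model S2 preferred on 5+2+1 = 8 ballots; Model S2 wins 8–3.
Model S2–Model V: Model S2 6–5.
Model T vs Concept 3: Model T preferred on 5+3 = 8 ballots; Model T wins 8–3.
Model T vs Concept 1: Concept 1, 6–5.
Model T vs Model V: Model V, 11–0.
Concept 3 vs Concept 1: Concept 3 wins 7–4.
Concept 3–Model V: Model V 8–3.
Concept 1 vs Model V: 4 to 7, Model V.
Each design has at least one pairwise win (Model S2 beats Model T; Model T beats Concept 3; Concept 3 beats Model S2; Concept 1 beats Model T; Model V beats Model T) — no Condorcet loser.

none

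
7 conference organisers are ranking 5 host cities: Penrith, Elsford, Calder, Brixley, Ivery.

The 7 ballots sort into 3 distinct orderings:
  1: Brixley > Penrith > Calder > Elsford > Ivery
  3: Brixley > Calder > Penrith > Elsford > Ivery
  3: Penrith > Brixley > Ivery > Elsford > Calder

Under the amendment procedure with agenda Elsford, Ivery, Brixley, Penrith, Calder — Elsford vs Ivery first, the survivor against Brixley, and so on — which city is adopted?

Round 1: Elsford vs Ivery — 4–3, Elsford advances.
Round 2: Elsford vs Brixley — 0–7, Brixley advances.
Round 3: Brixley vs Penrith — 4–3, Brixley advances.
Round 4: Brixley vs Calder — 7–0, Brixley advances.
The agenda winner is Brixley.

Brixley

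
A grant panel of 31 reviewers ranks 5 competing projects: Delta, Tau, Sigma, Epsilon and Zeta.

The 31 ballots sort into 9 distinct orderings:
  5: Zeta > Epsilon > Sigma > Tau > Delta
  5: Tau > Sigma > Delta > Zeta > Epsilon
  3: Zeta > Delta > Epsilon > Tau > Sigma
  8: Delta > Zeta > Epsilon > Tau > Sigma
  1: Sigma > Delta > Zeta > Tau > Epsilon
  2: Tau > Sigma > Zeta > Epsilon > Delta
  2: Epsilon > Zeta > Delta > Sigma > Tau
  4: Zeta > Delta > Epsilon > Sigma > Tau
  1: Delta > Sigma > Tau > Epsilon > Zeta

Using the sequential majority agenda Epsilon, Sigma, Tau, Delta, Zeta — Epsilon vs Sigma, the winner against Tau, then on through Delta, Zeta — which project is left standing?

Zeta

Round 1: Epsilon vs Sigma — 22–9, Epsilon advances.
Round 2: Epsilon vs Tau — 22–9, Epsilon advances.
Round 3: Epsilon vs Delta — 9–22, Delta advances.
Round 4: Delta vs Zeta — 15–16, Zeta advances.
Zeta survives the agenda.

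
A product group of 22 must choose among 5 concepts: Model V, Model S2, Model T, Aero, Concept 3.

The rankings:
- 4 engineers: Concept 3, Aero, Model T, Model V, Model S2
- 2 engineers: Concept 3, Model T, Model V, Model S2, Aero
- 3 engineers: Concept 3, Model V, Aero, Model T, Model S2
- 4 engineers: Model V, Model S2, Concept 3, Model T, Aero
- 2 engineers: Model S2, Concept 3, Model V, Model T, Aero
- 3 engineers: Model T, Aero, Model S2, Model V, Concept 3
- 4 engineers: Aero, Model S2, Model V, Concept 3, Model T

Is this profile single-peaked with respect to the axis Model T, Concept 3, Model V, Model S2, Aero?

Axis positions: Model T=1, Concept 3=2, Model V=3, Model S2=4, Aero=5.
Faction 1: ranking walks positions 2-5-1-3-4; Aero is ranked above Model V even though Model V lies between Aero and the peak Concept 3 on the axis — preferences dip and rise again. Not single-peaked.
Faction 2 (peak Concept 3 at position 2): ranking walks positions 2-1-3-4-5, expanding outward from the peak — single-peaked.
Faction 3: ranking walks positions 2-3-5-1-4; Aero is ranked above Model S2 even though Model S2 lies between Aero and the peak Concept 3 on the axis — preferences dip and rise again. Not single-peaked.
Faction 4 (peak Model V at position 3): ranking walks positions 3-4-2-1-5, expanding outward from the peak — single-peaked.
Faction 5: ranking walks positions 4-2-3-1-5; Concept 3 is ranked above Model V even though Model V lies between Concept 3 and the peak Model S2 on the axis — preferences dip and rise again. Not single-peaked.
Faction 6: ranking walks positions 1-5-4-3-2; Aero is ranked above Concept 3 even though Concept 3 lies between Aero and the peak Model T on the axis — preferences dip and rise again. Not single-peaked.
Faction 7 (peak Aero at position 5): ranking walks positions 5-4-3-2-1, expanding outward from the peak — single-peaked.
Faction 1 violates single-peakedness, so the profile is not single-peaked on this axis.

no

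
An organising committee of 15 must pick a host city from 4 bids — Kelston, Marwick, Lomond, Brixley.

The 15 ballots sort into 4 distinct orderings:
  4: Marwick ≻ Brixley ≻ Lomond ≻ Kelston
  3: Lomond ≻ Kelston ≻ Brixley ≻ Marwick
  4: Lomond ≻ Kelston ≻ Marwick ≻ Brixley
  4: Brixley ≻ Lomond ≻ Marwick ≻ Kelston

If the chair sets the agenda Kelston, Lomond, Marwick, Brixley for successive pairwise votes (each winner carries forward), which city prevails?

Brixley

Round 1: Kelston vs Lomond — 0–15, Lomond advances.
Round 2: Lomond vs Marwick — 11–4, Lomond advances.
Round 3: Lomond vs Brixley — 7–8, Brixley advances.
The agenda winner is Brixley.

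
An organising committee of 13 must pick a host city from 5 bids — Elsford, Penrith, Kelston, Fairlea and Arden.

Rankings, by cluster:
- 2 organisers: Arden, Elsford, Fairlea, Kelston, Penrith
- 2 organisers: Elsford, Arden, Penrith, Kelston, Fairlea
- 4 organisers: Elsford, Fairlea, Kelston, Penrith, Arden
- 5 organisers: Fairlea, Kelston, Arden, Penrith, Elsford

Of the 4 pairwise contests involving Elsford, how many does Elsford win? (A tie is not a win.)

3

Elsford against each rival (13 organisers):
Elsford–Penrith: Elsford 8–5.
Elsford vs Kelston: Elsford, 8–5.
Elsford vs Fairlea: 8 to 5, Elsford.
Elsford vs Arden: 6 to 7, Arden.
Elsford beats Penrith, Kelston, Fairlea; loses to Arden — 3 pairwise wins.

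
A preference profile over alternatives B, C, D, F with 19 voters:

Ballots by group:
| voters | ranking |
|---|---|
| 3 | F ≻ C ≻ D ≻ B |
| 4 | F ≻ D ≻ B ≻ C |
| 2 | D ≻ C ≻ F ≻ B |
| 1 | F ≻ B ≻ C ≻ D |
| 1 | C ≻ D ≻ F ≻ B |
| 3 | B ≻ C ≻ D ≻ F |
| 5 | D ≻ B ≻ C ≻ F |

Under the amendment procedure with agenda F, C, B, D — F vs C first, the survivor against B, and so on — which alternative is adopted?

Round 1: F vs C — 8–11, C advances.
Round 2: C vs B — 6–13, B advances.
Round 3: B vs D — 4–15, D advances.
D survives the agenda.

D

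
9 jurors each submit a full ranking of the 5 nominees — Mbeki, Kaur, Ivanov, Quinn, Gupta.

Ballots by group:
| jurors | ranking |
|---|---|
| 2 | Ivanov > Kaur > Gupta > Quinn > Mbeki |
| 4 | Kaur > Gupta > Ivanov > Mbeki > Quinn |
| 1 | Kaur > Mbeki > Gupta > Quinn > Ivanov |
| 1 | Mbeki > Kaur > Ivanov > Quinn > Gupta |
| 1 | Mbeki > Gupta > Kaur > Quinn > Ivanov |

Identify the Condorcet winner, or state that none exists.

Check each pair by majority over 9 ballots:
Mbeki vs Kaur: 1+1 = 2 for Mbeki, 7 for Kaur — Kaur by 7–2.
Mbeki vs Ivanov: Mbeki is ranked higher on 1+1+1 = 3 ballots, Ivanov on 6. Ivanov wins 6–3.
Mbeki vs Quinn: 7 to 2, Mbeki.
Mbeki vs Gupta: Mbeki is ranked higher on 1+1+1 = 3 ballots, Gupta on 6. Gupta wins 6–3.
Kaur vs Ivanov: Kaur is ranked higher on 4+1+1+1 = 7 ballots, Ivanov on 2. Kaur wins 7–2.
Kaur vs Quinn: 2+4+1+1+1 = 9 for Kaur, 0 for Quinn — Kaur by 9–0.
Kaur vs Gupta: Kaur preferred on 2+4+1+1 = 8 ballots; Kaur wins 8–1.
Ivanov vs Quinn: Ivanov preferred on 2+4+1 = 7 ballots; Ivanov wins 7–2.
Ivanov vs Gupta: Ivanov preferred on 2+1 = 3 ballots; Gupta wins 6–3.
Quinn vs Gupta: 1 for Quinn, 8 for Gupta — Gupta by 8–1.
Only Kaur has no losses; Kaur is the Condorcet winner.

Kaur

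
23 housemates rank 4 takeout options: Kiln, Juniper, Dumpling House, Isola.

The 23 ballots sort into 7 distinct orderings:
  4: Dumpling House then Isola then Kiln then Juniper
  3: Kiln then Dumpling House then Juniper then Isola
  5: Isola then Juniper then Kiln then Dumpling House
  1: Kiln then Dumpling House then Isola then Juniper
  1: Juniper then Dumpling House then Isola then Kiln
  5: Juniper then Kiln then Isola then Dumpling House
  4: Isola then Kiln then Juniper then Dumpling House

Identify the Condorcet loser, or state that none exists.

Head-to-head results (23 friends):
Kiln vs Juniper: Kiln is ranked higher on 4+3+1+4 = 12 ballots, Juniper on 11. Kiln wins 12–11.
Kiln vs Dumpling House: Kiln, 18–5.
Kiln vs Isola: Kiln preferred on 3+1+5 = 9 ballots; Isola wins 14–9.
Juniper vs Dumpling House: Juniper preferred on 5+1+5+4 = 15 ballots; Juniper wins 15–8.
Juniper vs Isola: Isola wins 14–9.
Dumpling House–Isola: Isola 14–9.
Only Dumpling House has no wins; Dumpling House is the Condorcet loser.

Dumpling House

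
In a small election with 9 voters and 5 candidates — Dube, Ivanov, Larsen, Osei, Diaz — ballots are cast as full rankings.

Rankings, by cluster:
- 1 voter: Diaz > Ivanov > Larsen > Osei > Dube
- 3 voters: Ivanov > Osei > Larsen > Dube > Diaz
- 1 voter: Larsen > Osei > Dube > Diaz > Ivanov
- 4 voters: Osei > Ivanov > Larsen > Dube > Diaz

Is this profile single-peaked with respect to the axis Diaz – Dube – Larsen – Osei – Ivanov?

Axis positions: Diaz=1, Dube=2, Larsen=3, Osei=4, Ivanov=5.
Cluster 1: ranking walks positions 1-5-3-4-2; Ivanov is ranked above Dube even though Dube lies between Ivanov and the peak Diaz on the axis — preferences dip and rise again. Not single-peaked.
Cluster 2 (peak Ivanov at position 5): ranking walks positions 5-4-3-2-1, expanding outward from the peak — single-peaked.
Cluster 3 (peak Larsen at position 3): ranking walks positions 3-4-2-1-5, expanding outward from the peak — single-peaked.
Cluster 4 (peak Osei at position 4): ranking walks positions 4-5-3-2-1, expanding outward from the peak — single-peaked.
Cluster 1 violates single-peakedness, so the profile is not single-peaked on this axis.

no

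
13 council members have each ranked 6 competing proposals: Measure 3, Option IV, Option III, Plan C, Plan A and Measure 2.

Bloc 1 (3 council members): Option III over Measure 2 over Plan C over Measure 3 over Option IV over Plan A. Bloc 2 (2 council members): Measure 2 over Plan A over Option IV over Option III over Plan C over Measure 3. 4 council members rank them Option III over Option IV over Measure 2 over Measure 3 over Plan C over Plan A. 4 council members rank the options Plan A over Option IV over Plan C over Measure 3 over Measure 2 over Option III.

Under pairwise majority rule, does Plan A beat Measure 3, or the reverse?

Measure 3

Ballots ranking Plan A above Measure 3: 2 + 4 = 6.
Ballots ranking Measure 3 above Plan A: 13 − 6 = 7.
Measure 3 wins the head-to-head 7–6.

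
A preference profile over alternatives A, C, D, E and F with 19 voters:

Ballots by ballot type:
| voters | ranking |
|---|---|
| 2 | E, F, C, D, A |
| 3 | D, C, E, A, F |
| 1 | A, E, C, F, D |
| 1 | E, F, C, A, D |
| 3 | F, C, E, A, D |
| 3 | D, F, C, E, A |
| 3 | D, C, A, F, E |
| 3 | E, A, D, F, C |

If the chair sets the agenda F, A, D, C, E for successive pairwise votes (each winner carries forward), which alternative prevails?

Round 1: F vs A — 9–10, A advances.
Round 2: A vs D — 8–11, D advances.
Round 3: D vs C — 12–7, D advances.
Round 4: D vs E — 9–10, E advances.
E survives the agenda.

E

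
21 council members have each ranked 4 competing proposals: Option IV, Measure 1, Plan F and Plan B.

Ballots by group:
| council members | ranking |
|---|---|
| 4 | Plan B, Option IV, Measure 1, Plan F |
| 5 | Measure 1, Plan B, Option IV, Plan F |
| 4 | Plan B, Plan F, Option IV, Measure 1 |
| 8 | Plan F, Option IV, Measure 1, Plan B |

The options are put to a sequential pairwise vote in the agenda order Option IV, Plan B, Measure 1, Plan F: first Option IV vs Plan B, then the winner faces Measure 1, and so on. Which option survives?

Round 1: Option IV vs Plan B — 8–13, Plan B advances.
Round 2: Plan B vs Measure 1 — 8–13, Measure 1 advances.
Round 3: Measure 1 vs Plan F — 9–12, Plan F advances.
The agenda winner is Plan F.

Plan F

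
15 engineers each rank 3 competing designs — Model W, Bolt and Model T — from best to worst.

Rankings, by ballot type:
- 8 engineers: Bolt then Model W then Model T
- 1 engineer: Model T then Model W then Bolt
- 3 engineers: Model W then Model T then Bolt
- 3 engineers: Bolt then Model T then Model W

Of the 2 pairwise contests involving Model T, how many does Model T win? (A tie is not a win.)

0

Model T against each rival (15 engineers):
Model T vs Model W: Model W wins 11–4.
Model T vs Bolt: Model T preferred on 1+3 = 4 ballots; Bolt wins 11–4.
Model T beats no one; loses to Model W, Bolt — 0 pairwise wins.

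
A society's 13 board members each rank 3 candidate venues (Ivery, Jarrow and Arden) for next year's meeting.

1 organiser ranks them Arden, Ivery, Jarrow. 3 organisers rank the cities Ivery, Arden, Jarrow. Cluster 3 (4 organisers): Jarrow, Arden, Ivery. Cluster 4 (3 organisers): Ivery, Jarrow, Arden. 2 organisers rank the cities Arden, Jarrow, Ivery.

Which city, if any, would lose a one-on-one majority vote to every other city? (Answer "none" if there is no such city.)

none

Pairwise majorities:
Ivery vs Jarrow: Ivery wins 7–6.
Ivery vs Arden: 3+3 = 6 for Ivery, 7 for Arden — Arden by 7–6.
Jarrow vs Arden: Jarrow, 7–6.
No city is winless: Ivery beats Jarrow; Jarrow beats Arden; Arden beats Ivery. There is no Condorcet loser.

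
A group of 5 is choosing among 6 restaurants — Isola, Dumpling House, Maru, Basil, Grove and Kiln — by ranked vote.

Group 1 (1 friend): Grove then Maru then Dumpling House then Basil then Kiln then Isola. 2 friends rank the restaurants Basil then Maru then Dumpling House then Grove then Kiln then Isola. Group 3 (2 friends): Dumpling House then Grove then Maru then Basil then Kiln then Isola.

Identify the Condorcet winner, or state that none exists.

none

Pairwise majorities:
Isola vs Dumpling House: 0 to 5, Dumpling House.
Isola vs Maru: 0 to 5, Maru.
Isola vs Basil: Isola preferred on 0 ballots; Basil wins 5–0.
Isola vs Grove: Isola is ranked higher on 0 ballots, Grove on 5. Grove wins 5–0.
Isola vs Kiln: 0 for Isola, 5 for Kiln — Kiln by 5–0.
Dumpling House vs Maru: Dumpling House is ranked higher on 2 ballots, Maru on 3. Maru wins 3–2.
Dumpling House vs Basil: 3 to 2, Dumpling House.
Dumpling House vs Grove: 2+2 = 4 for Dumpling House, 1 for Grove — Dumpling House by 4–1.
Dumpling House vs Kiln: 5 to 0, Dumpling House.
Maru vs Basil: 3 to 2, Maru.
Maru vs Grove: 2 for Maru, 3 for Grove — Grove by 3–2.
Maru vs Kiln: Maru is ranked higher on 1+2+2 = 5 ballots, Kiln on 0. Maru wins 5–0.
Basil vs Grove: Basil is ranked higher on 2 ballots, Grove on 3. Grove wins 3–2.
Basil vs Kiln: Basil is ranked higher on 1+2+2 = 5 ballots, Kiln on 0. Basil wins 5–0.
Grove vs Kiln: 1+2+2 = 5 for Grove, 0 for Kiln — Grove by 5–0.
Every restaurant loses at least once (Isola loses to Dumpling House; Dumpling House loses to Maru; Maru loses to Grove; Basil loses to Dumpling House; Grove loses to Dumpling House; Kiln loses to Dumpling House). The majority relation contains the cycle Dumpling House → Grove → Maru → Dumpling House, so there is no Condorcet winner.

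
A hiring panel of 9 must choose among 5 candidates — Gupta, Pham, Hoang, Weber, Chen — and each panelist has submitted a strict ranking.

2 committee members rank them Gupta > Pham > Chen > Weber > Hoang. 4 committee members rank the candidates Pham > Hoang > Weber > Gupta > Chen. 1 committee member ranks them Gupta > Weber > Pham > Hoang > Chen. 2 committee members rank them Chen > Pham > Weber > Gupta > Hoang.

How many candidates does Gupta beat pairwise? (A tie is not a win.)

2

Gupta against each rival (9 committee members):
Gupta vs Pham: Pham wins 6–3.
Gupta vs Hoang: Gupta wins 5–4.
Gupta vs Weber: Weber, 6–3.
Gupta vs Chen: Gupta wins 7–2.
Gupta beats Hoang, Chen; loses to Pham, Weber — 2 pairwise wins.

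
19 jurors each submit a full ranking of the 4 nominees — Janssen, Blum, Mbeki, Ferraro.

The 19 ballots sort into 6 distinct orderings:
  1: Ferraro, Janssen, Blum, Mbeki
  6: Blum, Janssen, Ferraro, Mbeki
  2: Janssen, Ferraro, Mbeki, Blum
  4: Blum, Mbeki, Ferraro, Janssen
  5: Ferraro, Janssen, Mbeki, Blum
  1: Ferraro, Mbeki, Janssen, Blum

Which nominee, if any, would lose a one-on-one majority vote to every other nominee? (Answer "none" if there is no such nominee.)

Pairwise majorities:
Janssen vs Blum: Blum wins 10–9.
Janssen vs Mbeki: Janssen, 14–5.
Janssen vs Ferraro: Ferraro wins 11–8.
Blum vs Mbeki: Blum is ranked higher on 1+6+4 = 11 ballots, Mbeki on 8. Blum wins 11–8.
Blum vs Ferraro: Blum wins 10–9.
Mbeki–Ferraro: Ferraro 15–4.
Only Mbeki has no wins; Mbeki is the Condorcet loser.

Mbeki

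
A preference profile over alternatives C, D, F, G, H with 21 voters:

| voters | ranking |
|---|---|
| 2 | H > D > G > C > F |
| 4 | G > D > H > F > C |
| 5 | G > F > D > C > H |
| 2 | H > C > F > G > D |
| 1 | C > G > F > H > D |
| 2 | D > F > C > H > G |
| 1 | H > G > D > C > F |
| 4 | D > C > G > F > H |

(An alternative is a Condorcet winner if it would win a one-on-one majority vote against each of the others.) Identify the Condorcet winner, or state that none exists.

G

Check each pair by majority over 21 ballots:
C vs D: C preferred on 2+1 = 3 ballots; D wins 18–3.
C vs F: C is ranked higher on 2+2+1+1+4 = 10 ballots, F on 11. F wins 11–10.
C vs G: C is ranked higher on 2+1+2+4 = 9 ballots, G on 12. G wins 12–9.
C vs H: C preferred on 5+1+2+4 = 12 ballots; C wins 12–9.
D vs F: 2+4+2+1+4 = 13 for D, 8 for F — D by 13–8.
D vs G: 2+2+4 = 8 for D, 13 for G — G by 13–8.
D vs H: D is ranked higher on 4+5+2+4 = 15 ballots, H on 6. D wins 15–6.
F vs G: 2+2 = 4 for F, 17 for G — G by 17–4.
F vs H: F is ranked higher on 5+1+2+4 = 12 ballots, H on 9. F wins 12–9.
G vs H: G preferred on 4+5+1+4 = 14 ballots; G wins 14–7.
G beats each of C, D, F, H — G is the Condorcet winner.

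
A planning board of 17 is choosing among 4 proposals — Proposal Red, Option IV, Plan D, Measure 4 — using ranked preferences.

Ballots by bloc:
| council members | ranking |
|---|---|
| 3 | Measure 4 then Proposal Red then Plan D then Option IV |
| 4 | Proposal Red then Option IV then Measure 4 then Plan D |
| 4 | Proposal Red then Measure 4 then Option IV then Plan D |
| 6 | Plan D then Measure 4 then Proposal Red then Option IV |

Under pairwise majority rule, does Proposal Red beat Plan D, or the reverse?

Ballots ranking Proposal Red above Plan D: 3 + 4 + 4 = 11.
Ballots ranking Plan D above Proposal Red: 17 − 11 = 6.
Proposal Red wins the head-to-head 11–6.

Proposal Red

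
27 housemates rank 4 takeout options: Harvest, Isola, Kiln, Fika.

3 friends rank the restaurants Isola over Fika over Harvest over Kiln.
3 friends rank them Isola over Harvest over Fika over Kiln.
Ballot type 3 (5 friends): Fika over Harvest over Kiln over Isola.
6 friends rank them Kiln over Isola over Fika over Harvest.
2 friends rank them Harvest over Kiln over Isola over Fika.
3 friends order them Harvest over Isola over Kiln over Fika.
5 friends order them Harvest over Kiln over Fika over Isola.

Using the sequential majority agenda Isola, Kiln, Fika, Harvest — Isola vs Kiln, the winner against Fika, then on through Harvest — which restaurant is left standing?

Round 1: Isola vs Kiln — 9–18, Kiln advances.
Round 2: Kiln vs Fika — 16–11, Kiln advances.
Round 3: Kiln vs Harvest — 6–21, Harvest advances.
Harvest survives the agenda.

Harvest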